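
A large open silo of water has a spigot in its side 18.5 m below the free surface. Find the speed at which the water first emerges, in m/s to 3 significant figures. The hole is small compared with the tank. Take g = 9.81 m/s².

Bernoulli from surface to hole (P equal, v_surface ≈ 0): v = √(2gh) = √(2×9.81×18.5) = 19.1 m/s.

v ≈ 19.1 m/s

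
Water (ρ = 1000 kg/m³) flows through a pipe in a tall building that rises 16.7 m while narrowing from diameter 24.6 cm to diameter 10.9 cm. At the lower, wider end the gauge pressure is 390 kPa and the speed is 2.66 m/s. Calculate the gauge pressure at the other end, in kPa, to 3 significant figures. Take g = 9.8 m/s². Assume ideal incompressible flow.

P₂ ≈ 138 kPa

Continuity gives A₁v₁ = A₂v₂, so v₂ = (475 cm²)/(93.3 cm²) × 2.66 m/s = 13.5 m/s.
Energy conservation along the streamline gives P₂ = P₁ − ½ρ(v₂² − v₁²) − ρg(h₂ − h₁).
P₂ = 390000 + ½·1000·(2.66² − 13.5²) − 1000·9.8·(+16.7) = 390000 + (-88200) − (164000) = 138000 Pa.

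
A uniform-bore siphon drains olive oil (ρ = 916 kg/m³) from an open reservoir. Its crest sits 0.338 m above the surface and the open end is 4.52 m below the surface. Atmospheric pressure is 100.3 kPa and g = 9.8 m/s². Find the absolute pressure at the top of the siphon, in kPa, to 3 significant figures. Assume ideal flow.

The outlet speed comes from Torricelli: v = √(2g·4.52) = 9.41 m/s.
The bore is uniform, so the speed at the crest is the same v. Bernoulli surface→crest: P_atm = P_top + ½ρv² + ρg·h_top.
P_top = 100300 − ½·916·9.41² − 916·9.8·0.338 = 56700 Pa.

P_top ≈ 56.7 kPa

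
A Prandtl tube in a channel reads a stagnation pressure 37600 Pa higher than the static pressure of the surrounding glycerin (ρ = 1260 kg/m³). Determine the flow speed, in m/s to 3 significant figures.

7.73 m/s

At the stagnation point the flow is brought to rest, so Bernoulli gives P_stag − P_static = ½ρv².
v = √(2ΔP/ρ) = √(2·37600/1260) = 7.73 m/s.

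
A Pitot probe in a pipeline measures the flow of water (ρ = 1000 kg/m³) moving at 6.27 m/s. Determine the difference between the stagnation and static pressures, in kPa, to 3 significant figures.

ΔP = 19.7 kPa

At the stagnation point the flow is brought to rest, so Bernoulli gives P_stag − P_static = ½ρv².
ΔP = ½·1000·6.27² = 19700 Pa.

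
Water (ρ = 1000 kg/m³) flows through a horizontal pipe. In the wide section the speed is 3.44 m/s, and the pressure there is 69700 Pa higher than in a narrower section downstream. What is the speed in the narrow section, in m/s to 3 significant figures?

v₂ = 12.3 m/s

Along the level pipe P + ½ρv² is conserved, hence v₂² = v₁² + 2(P₁ − P₂)/ρ.
v₂ = √(3.44² + 2·69700/1000) = √(11.8 + 139) = 12.3 m/s.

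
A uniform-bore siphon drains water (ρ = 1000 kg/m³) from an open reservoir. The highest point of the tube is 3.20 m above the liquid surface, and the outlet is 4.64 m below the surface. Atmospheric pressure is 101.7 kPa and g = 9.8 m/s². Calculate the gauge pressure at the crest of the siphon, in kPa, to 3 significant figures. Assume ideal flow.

Bernoulli surface→outlet gives ½v² = g·h_out, so v = √(2·9.8·4.64) = 9.54 m/s.
The bore is uniform, so the speed at the crest is the same v. Bernoulli surface→crest: P_atm = P_top + ½ρv² + ρg·h_top.
P_top = 101700 − ½·1000·9.54² − 1000·9.8·3.20 = 24900 Pa. So P_gauge = P_top − P_atm = -76800 Pa.

P_gauge ≈ -76.8 kPa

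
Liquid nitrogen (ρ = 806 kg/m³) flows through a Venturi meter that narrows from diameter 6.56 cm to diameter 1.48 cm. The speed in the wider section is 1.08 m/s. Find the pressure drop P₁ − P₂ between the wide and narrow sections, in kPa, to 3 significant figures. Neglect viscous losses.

ΔP ≈ 181 kPa

Continuity gives A₁v₁ = A₂v₂, so v₂ = (33.8 cm²)/(1.72 cm²) × 1.08 m/s = 21.2 m/s.
Along the horizontal streamline, P + ½ρv² is constant.
P₁ − P₂ = ½·806·(21.2² − 1.08²) = ½·806·449 = 181000 Pa.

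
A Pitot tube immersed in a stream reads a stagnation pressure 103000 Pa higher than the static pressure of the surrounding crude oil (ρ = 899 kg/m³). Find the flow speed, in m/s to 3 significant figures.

At the stagnation point the flow is brought to rest, so Bernoulli gives P_stag − P_static = ½ρv².
v = √(2ΔP/ρ) = √(2·103000/899) = 15.1 m/s.

15.1 m/s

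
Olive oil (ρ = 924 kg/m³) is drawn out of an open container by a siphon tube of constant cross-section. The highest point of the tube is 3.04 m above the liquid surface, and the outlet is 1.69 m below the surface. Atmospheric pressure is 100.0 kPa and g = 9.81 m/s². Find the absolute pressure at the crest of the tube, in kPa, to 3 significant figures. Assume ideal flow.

From the surface to the outlet (both open to atmosphere, surface at rest): v = √(2g·h_out) = √(2·9.81·1.69) = 5.76 m/s.
The bore is uniform, so the speed at the crest is the same v. Bernoulli surface→crest: P_atm = P_top + ½ρv² + ρg·h_top.
P_top = 100000 − ½·924·5.76² − 924·9.81·3.04 = 57100 Pa.

P_top ≈ 57.1 kPa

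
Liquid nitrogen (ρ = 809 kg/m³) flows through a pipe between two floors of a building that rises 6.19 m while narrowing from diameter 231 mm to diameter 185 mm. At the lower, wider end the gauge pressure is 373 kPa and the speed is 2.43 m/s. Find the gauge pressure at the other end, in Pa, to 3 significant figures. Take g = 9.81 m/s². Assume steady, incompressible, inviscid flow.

P₂ ≈ 320000 Pa

The volume flow rate is constant, so v₂ = (A₁/A₂)v₁ = (419/269)·2.43 = 3.79 m/s.
Energy conservation along the streamline gives P₂ = P₁ − ½ρ(v₂² − v₁²) − ρg(h₂ − h₁).
P₂ = 373000 + ½·809·(2.43² − 3.79²) − 809·9.81·(+6.19) = 373000 + (-3420) − (49100) = 320000 Pa.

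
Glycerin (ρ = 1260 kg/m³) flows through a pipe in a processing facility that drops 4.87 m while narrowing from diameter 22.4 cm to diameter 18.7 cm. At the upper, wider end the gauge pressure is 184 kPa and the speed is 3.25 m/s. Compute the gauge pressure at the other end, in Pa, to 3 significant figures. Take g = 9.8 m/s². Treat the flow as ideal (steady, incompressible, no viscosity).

Mass conservation (A₁v₁ = A₂v₂) gives v₂ = 3.25 × 394/275 = 4.66 m/s.
Applying Bernoulli between the two ends and solving for P₂: P₂ = P₁ + ½ρ(v₁² − v₂²) − ρgΔh.
P₂ = 184000 + ½·1260·(3.25² − 4.66²) − 1260·9.8·(−4.87) = 184000 + (-7050) − (-60100) = 237000 Pa.

P₂ ≈ 237000 Pa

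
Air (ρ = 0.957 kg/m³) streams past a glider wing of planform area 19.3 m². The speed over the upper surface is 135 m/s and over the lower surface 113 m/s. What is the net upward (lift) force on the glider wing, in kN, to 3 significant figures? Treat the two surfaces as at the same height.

The faster flow above has the lower pressure; Bernoulli (same height) gives ΔP = ½ρ(v_up² − v_low²).
ΔP = ½·0.957·(135² − 113²) = 2610 Pa.
Lift = ΔP · A = 2610 × 19.3 = 50400 N.

F ≈ 50.4 kN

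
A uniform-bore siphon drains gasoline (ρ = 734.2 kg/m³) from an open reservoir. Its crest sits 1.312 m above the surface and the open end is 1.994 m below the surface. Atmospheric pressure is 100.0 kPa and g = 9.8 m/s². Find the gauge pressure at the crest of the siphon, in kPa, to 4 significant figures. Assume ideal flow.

Bernoulli surface→outlet gives ½v² = g·h_out, so v = √(2·9.8·1.994) = 6.252 m/s.
With constant cross-section the crest speed equals v; applying Bernoulli from the surface up to the crest, P_top = P_atm − ½ρv² − ρg·h_top.
P_top = 100000 − ½·734.2·6.252² − 734.2·9.8·1.312 = 76210 Pa. So P_gauge = P_top − P_atm = -23790 Pa.

P_gauge = -23.79 kPa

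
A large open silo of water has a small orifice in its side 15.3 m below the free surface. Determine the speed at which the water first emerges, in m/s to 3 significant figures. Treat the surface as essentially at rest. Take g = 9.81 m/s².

Bernoulli from surface to hole (P equal, v_surface ≈ 0): v = √(2gh) = √(2×9.81×15.3) = 17.3 m/s.

17.3 m/s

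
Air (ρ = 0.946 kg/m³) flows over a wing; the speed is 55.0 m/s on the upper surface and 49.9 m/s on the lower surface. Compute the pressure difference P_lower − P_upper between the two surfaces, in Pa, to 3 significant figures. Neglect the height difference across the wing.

The pressure is lower where the speed is higher: ΔP = ½ρ(v_up² − v_low²).
ΔP = ½·0.946·(55.0² − 49.9²) = 253 Pa.

253 Pa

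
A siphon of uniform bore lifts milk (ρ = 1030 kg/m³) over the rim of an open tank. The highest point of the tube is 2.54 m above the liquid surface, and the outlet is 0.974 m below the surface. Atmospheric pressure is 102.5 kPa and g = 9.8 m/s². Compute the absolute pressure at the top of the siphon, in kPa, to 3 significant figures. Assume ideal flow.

From the surface to the outlet (both open to atmosphere, surface at rest): v = √(2g·h_out) = √(2·9.8·0.974) = 4.37 m/s.
With constant cross-section the crest speed equals v; applying Bernoulli from the surface up to the crest, P_top = P_atm − ½ρv² − ρg·h_top.
P_top = 102500 − ½·1030·4.37² − 1030·9.8·2.54 = 67000 Pa.

P_top ≈ 67.0 kPa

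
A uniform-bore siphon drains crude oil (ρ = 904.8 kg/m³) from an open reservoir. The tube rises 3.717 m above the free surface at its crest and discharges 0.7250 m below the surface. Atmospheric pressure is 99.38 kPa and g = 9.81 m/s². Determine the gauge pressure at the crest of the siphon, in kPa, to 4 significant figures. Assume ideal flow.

The outlet speed comes from Torricelli: v = √(2g·0.7250) = 3.772 m/s.
Continuity keeps v the same throughout the tube; from surface to crest, P_atm + 0 = P_top + ½ρv² + ρg·h_top.
P_top = 99380 − ½·904.8·3.772² − 904.8·9.81·3.717 = 59950 Pa. So P_gauge = P_top − P_atm = -39430 Pa.

P_gauge ≈ -39.43 kPa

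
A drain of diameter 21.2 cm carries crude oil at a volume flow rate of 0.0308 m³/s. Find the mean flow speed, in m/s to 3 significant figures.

Q = 0.0308 m³/s = 0.0308 m³/s.
v = Q/A = 0.0308 / 0.0353 = 0.873 m/s.

v = 0.873 m/s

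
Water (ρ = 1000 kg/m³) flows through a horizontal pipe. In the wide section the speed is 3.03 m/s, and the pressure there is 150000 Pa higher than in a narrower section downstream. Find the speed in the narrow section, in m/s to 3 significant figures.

Horizontal Bernoulli: P₁ + ½ρv₁² = P₂ + ½ρv₂², so v₂² = v₁² + 2(P₁ − P₂)/ρ.
v₂ = √(3.03² + 2·150000/1000) = √(9.18 + 300) = 17.6 m/s.

v₂ ≈ 17.6 m/s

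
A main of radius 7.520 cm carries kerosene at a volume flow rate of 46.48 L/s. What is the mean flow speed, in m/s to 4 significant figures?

Q = 46.48 L/s = 0.04648 m³/s.
v = Q/A = 0.04648 / 0.01777 = 2.616 m/s.

v ≈ 2.616 m/s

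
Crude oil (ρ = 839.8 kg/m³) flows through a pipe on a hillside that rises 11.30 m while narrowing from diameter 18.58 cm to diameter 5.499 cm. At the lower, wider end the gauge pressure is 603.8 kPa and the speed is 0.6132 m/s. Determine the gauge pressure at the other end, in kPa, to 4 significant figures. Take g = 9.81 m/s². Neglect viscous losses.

P₂ = 490.3 kPa

The volume flow rate is constant, so v₂ = (A₁/A₂)v₁ = (271.1/23.75)·0.6132 = 7.000 m/s.
Applying Bernoulli between the two ends and solving for P₂: P₂ = P₁ + ½ρ(v₁² − v₂²) − ρgΔh.
P₂ = 603800 + ½·839.8·(0.6132² − 7.000²) − 839.8·9.81·(+11.30) = 603800 + (-20420) − (93090) = 490300 Pa.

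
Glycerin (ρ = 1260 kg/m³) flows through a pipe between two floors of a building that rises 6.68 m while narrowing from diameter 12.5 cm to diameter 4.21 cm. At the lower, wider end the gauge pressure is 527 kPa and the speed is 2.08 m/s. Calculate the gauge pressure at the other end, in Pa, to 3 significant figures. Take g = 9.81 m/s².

235000 Pa

Mass conservation (A₁v₁ = A₂v₂) gives v₂ = 2.08 × 123/13.9 = 18.3 m/s.
Energy conservation along the streamline gives P₂ = P₁ − ½ρ(v₂² − v₁²) − ρg(h₂ − h₁).
P₂ = 527000 + ½·1260·(2.08² − 18.3²) − 1260·9.81·(+6.68) = 527000 + (-209000) − (82600) = 235000 Pa.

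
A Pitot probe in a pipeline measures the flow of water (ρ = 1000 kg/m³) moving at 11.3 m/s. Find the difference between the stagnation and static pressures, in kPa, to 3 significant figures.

63.8 kPa

The dynamic pressure equals the rise in static pressure at the stagnation point: ΔP = ½ρv².
ΔP = ½·1000·11.3² = 63800 Pa.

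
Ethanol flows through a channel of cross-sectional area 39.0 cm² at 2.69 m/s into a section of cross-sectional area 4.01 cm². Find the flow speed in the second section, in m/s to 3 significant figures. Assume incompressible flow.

v₂ = 26.2 m/s

Continuity gives A₁v₁ = A₂v₂, so v₂ = (39.0 cm²)/(4.01 cm²) × 2.69 m/s = 26.2 m/s.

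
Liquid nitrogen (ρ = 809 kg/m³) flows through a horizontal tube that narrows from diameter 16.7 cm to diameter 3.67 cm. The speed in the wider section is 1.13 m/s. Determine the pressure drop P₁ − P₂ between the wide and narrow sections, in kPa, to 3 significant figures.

221 kPa

Mass conservation (A₁v₁ = A₂v₂) gives v₂ = 1.13 × 219/10.6 = 23.4 m/s.
With no height change, Bernoulli's equation is P₁ + ½ρv₁² = P₂ + ½ρv₂².
P₁ − P₂ = ½·809·(23.4² − 1.13²) = ½·809·546 = 221000 Pa.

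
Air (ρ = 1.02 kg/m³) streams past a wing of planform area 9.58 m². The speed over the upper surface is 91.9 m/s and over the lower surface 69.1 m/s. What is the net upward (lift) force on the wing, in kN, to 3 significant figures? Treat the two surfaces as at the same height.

17.9 kN

From P + ½ρv² = const at equal height, P_low − P_up = ½ρ(v_up² − v_low²).
ΔP = ½·1.02·(91.9² − 69.1²) = 1870 Pa.
Lift = ΔP · A = 1870 × 9.58 = 17900 N.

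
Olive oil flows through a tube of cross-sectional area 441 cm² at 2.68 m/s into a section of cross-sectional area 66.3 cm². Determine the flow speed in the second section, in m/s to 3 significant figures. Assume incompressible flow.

v₂ ≈ 17.8 m/s

By continuity, v₂ = v₁·A₁/A₂ = 2.68·(441/66.3) = 17.8 m/s.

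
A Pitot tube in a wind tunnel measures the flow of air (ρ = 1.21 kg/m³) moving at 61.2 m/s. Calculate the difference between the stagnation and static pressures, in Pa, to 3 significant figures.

At the stagnation point the flow is brought to rest, so Bernoulli gives P_stag − P_static = ½ρv².
ΔP = ½·1.21·61.2² = 2270 Pa.

ΔP ≈ 2270 Pa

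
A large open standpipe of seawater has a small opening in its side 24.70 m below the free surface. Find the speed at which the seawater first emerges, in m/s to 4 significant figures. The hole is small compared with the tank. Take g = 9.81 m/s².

v = 22.01 m/s

Bernoulli from surface to hole (P equal, v_surface ≈ 0): v = √(2gh) = √(2×9.81×24.70) = 22.01 m/s.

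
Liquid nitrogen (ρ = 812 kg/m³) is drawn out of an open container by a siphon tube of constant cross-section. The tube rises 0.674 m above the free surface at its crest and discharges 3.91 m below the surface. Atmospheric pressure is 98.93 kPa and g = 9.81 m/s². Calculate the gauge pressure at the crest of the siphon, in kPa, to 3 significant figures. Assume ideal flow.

Bernoulli surface→outlet gives ½v² = g·h_out, so v = √(2·9.81·3.91) = 8.76 m/s.
Continuity keeps v the same throughout the tube; from surface to crest, P_atm + 0 = P_top + ½ρv² + ρg·h_top.
P_top = 98930 − ½·812·8.76² − 812·9.81·0.674 = 62400 Pa. So P_gauge = P_top − P_atm = -36500 Pa.

P_gauge = -36.5 kPa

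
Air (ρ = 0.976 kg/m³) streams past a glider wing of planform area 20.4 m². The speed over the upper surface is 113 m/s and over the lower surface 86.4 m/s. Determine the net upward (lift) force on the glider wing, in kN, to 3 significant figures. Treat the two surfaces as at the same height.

From P + ½ρv² = const at equal height, P_low − P_up = ½ρ(v_up² − v_low²).
ΔP = ½·0.976·(113² − 86.4²) = 2590 Pa.
Lift = ΔP · A = 2590 × 20.4 = 52800 N.

F ≈ 52.8 kN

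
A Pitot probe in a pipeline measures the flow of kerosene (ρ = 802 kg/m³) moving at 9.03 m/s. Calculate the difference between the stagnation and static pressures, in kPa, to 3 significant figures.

At the stagnation point the flow is brought to rest, so Bernoulli gives P_stag − P_static = ½ρv².
ΔP = ½·802·9.03² = 32700 Pa.

ΔP ≈ 32.7 kPa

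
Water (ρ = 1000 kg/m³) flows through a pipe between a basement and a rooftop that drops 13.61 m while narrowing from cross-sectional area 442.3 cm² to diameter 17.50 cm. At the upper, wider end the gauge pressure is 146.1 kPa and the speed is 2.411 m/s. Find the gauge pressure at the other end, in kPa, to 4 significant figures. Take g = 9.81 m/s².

P₂ = 272.7 kPa

The volume flow rate is constant, so v₂ = (A₁/A₂)v₁ = (442.3/240.5)·2.411 = 4.434 m/s.
Applying Bernoulli between the two ends and solving for P₂: P₂ = P₁ + ½ρ(v₁² − v₂²) − ρgΔh.
P₂ = 146100 + ½·1000·(2.411² − 4.434²) − 1000·9.81·(−13.61) = 146100 + (-6922) − (-133500) = 272700 Pa.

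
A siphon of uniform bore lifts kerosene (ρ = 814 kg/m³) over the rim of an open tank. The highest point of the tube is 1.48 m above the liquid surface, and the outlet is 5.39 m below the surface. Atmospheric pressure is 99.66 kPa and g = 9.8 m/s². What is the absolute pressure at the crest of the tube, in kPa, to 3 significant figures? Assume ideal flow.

The outlet speed comes from Torricelli: v = √(2g·5.39) = 10.3 m/s.
Continuity keeps v the same throughout the tube; from surface to crest, P_atm + 0 = P_top + ½ρv² + ρg·h_top.
P_top = 99660 − ½·814·10.3² − 814·9.8·1.48 = 44900 Pa.

P_top ≈ 44.9 kPa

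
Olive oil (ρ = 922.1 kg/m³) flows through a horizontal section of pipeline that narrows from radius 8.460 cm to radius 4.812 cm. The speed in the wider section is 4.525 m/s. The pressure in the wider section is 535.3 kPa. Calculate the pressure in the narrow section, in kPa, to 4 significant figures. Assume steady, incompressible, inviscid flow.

Mass conservation (A₁v₁ = A₂v₂) gives v₂ = 4.525 × 224.8/72.74 = 13.99 m/s.
Along the horizontal streamline, P + ½ρv² is constant.
P₂ = P₁ − ½ρ(v₂² − v₁²) = 535300 − ½·922.1·(13.99² − 4.525²) = 535300 − 80750 = 454500 Pa.

454.5 kPa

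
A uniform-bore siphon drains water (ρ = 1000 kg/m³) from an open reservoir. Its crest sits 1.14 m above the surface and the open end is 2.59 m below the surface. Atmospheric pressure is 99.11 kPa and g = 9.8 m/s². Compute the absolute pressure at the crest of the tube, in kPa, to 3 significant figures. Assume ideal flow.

P_top ≈ 62.6 kPa

From the surface to the outlet (both open to atmosphere, surface at rest): v = √(2g·h_out) = √(2·9.8·2.59) = 7.12 m/s.
With constant cross-section the crest speed equals v; applying Bernoulli from the surface up to the crest, P_top = P_atm − ½ρv² − ρg·h_top.
P_top = 99110 − ½·1000·7.12² − 1000·9.8·1.14 = 62600 Pa.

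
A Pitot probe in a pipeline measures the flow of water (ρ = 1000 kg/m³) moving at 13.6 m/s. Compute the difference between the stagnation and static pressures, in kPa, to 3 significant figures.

The dynamic pressure equals the rise in static pressure at the stagnation point: ΔP = ½ρv².
ΔP = ½·1000·13.6² = 92500 Pa.

ΔP ≈ 92.5 kPa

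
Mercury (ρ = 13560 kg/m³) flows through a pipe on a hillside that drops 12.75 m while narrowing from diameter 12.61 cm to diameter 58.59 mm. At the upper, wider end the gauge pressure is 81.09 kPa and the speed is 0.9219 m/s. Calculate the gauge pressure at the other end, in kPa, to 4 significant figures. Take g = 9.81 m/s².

Continuity gives A₁v₁ = A₂v₂, so v₂ = (124.9 cm²)/(26.96 cm²) × 0.9219 m/s = 4.270 m/s.
Applying Bernoulli between the two ends and solving for P₂: P₂ = P₁ + ½ρ(v₁² − v₂²) − ρgΔh.
P₂ = 81090 + ½·13560·(0.9219² − 4.270²) − 13560·9.81·(−12.75) = 81090 + (-117900) − (-1696000) = 1659000 Pa.

P₂ ≈ 1659 kPa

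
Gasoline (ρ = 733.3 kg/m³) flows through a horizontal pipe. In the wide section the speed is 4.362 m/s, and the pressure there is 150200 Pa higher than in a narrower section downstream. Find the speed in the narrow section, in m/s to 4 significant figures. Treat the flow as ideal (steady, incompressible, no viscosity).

Horizontal Bernoulli: P₁ + ½ρv₁² = P₂ + ½ρv₂², so v₂² = v₁² + 2(P₁ − P₂)/ρ.
v₂ = √(4.362² + 2·150200/733.3) = √(19.03 + 409.7) = 20.70 m/s.

20.70 m/s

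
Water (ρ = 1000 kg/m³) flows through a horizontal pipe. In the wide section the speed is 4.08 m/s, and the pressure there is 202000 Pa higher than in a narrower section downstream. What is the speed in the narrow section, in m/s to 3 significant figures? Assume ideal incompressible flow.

Along the level pipe P + ½ρv² is conserved, hence v₂² = v₁² + 2(P₁ − P₂)/ρ.
v₂ = √(4.08² + 2·202000/1000) = √(16.6 + 404) = 20.5 m/s.

v₂ ≈ 20.5 m/s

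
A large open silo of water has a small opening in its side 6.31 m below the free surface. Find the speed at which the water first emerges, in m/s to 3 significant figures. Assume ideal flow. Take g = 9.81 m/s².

With the surface at rest and both surface and jet at atmospheric pressure, Bernoulli gives ρg h = ½ρv², so v = √(2gh) = √(2·9.81·6.31) = 11.1 m/s.

11.1 m/s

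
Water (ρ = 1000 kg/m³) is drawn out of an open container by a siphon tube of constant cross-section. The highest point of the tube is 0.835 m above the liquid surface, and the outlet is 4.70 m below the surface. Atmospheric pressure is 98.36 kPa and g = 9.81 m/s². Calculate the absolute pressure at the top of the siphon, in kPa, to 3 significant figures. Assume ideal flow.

Bernoulli surface→outlet gives ½v² = g·h_out, so v = √(2·9.81·4.70) = 9.60 m/s.
The bore is uniform, so the speed at the crest is the same v. Bernoulli surface→crest: P_atm = P_top + ½ρv² + ρg·h_top.
P_top = 98360 − ½·1000·9.60² − 1000·9.81·0.835 = 44100 Pa.

P_top ≈ 44.1 kPa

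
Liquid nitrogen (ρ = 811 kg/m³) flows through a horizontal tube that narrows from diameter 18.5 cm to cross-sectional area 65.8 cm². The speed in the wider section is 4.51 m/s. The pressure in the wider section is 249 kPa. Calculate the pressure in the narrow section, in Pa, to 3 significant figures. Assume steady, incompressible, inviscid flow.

P₂ = 120000 Pa

The volume flow rate is constant, so v₂ = (A₁/A₂)v₁ = (269/65.8)·4.51 = 18.4 m/s.
Along the horizontal streamline, P + ½ρv² is constant.
P₂ = P₁ − ½ρ(v₂² − v₁²) = 249000 − ½·811·(18.4² − 4.51²) = 249000 − 129000 = 120000 Pa.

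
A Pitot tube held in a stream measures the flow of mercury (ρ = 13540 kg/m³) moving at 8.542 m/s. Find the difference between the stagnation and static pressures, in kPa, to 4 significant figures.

Bernoulli between the free stream and the stagnation point: ½ρv² = P_stag − P_static.
ΔP = ½·13540·8.542² = 494000 Pa.

ΔP = 494.0 kPa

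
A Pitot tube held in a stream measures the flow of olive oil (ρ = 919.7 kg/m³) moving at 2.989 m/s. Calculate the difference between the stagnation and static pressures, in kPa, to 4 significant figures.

At the stagnation point the flow is brought to rest, so Bernoulli gives P_stag − P_static = ½ρv².
ΔP = ½·919.7·2.989² = 4108 Pa.

4.108 kPa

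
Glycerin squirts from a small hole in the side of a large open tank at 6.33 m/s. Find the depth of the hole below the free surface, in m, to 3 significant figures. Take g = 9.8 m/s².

h ≈ 2.04 m

For a small hole in a large open tank, ½v² = gh, giving h = v²/(2g).
h = 6.33²/(2·9.8) = 40.1/19.60 = 2.04 m.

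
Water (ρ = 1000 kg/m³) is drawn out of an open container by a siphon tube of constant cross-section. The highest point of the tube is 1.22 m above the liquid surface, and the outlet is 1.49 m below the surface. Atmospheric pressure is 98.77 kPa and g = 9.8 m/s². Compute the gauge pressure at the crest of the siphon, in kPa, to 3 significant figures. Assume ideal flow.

Bernoulli surface→outlet gives ½v² = g·h_out, so v = √(2·9.8·1.49) = 5.40 m/s.
With constant cross-section the crest speed equals v; applying Bernoulli from the surface up to the crest, P_top = P_atm − ½ρv² − ρg·h_top.
P_top = 98770 − ½·1000·5.40² − 1000·9.8·1.22 = 72200 Pa. So P_gauge = P_top − P_atm = -26600 Pa.

P_gauge ≈ -26.6 kPa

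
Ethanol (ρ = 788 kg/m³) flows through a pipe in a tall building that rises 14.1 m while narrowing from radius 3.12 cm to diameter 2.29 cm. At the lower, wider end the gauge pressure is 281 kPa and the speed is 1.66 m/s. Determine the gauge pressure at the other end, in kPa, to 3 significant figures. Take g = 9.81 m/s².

P₂ = 113 kPa

The volume flow rate is constant, so v₂ = (A₁/A₂)v₁ = (30.6/4.12)·1.66 = 12.3 m/s.
Bernoulli: P₁ + ½ρv₁² + ρg h₁ = P₂ + ½ρv₂² + ρg h₂, so P₂ = P₁ + ½ρ(v₁² − v₂²) − ρg(h₂ − h₁).
P₂ = 281000 + ½·788·(1.66² − 12.3²) − 788·9.81·(+14.1) = 281000 + (-58800) − (109000) = 113000 Pa.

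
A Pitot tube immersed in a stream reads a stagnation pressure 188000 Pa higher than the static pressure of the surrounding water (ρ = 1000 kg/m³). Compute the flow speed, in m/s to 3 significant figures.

The dynamic pressure equals the rise in static pressure at the stagnation point: ΔP = ½ρv².
v = √(2ΔP/ρ) = √(2·188000/1000) = 19.4 m/s.

v ≈ 19.4 m/s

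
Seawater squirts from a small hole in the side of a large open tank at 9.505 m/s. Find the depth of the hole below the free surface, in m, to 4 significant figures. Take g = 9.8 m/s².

Inverting v = √(2gh) gives h = v² / 2g.
h = 9.505²/(2·9.8) = 90.35/19.60 = 4.609 m.

h ≈ 4.609 m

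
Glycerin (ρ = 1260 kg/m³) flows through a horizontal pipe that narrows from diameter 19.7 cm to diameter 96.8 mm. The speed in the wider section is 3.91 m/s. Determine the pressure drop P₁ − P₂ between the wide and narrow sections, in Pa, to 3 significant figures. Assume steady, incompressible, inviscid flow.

Continuity gives A₁v₁ = A₂v₂, so v₂ = (305 cm²)/(73.6 cm²) × 3.91 m/s = 16.2 m/s.
With no height change, Bernoulli's equation is P₁ + ½ρv₁² = P₂ + ½ρv₂².
P₁ − P₂ = ½·1260·(16.2² − 3.91²) = ½·1260·247 = 156000 Pa.

156000 Pa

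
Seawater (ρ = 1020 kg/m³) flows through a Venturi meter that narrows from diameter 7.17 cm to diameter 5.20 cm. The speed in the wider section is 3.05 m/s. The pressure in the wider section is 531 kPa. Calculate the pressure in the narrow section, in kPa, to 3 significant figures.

Continuity gives A₁v₁ = A₂v₂, so v₂ = (40.4 cm²)/(21.2 cm²) × 3.05 m/s = 5.80 m/s.
Bernoulli (h₁ = h₂): P₁ − P₂ = ½ρ(v₂² − v₁²).
P₂ = P₁ − ½ρ(v₂² − v₁²) = 531000 − ½·1020·(5.80² − 3.05²) = 531000 − 12400 = 519000 Pa.

P₂ = 519 kPa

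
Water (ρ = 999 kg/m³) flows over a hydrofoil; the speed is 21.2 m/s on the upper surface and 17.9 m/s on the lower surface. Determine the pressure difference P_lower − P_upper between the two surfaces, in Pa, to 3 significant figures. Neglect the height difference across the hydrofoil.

ΔP ≈ 64500 Pa

The pressure is lower where the speed is higher: ΔP = ½ρ(v_up² − v_low²).
ΔP = ½·999·(21.2² − 17.9²) = 64500 Pa.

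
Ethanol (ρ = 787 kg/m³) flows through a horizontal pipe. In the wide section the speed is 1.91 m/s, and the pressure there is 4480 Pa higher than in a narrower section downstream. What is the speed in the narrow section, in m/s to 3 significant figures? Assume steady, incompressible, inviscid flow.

With h₁ = h₂, rearranging Bernoulli gives v₂ = √(v₁² + 2ΔP/ρ).
v₂ = √(1.91² + 2·4480/787) = √(3.65 + 11.4) = 3.88 m/s.

v₂ = 3.88 m/s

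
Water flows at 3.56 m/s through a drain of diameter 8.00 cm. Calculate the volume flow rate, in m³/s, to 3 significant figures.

Q = 0.0179 m³/s

Q = A·v = 0.00503 m² × 3.56 m/s = 0.0179 m³/s.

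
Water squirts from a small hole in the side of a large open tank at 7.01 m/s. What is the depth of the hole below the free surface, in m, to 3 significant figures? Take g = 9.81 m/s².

h ≈ 2.50 m

Torricelli: v = √(2gh), so h = v²/(2g).
h = 7.01²/(2·9.81) = 49.1/19.62 = 2.50 m.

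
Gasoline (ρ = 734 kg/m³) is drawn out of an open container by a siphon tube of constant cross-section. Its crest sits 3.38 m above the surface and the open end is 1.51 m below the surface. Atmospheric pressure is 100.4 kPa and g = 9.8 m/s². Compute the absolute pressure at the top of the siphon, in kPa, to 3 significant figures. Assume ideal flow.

From the surface to the outlet (both open to atmosphere, surface at rest): v = √(2g·h_out) = √(2·9.8·1.51) = 5.44 m/s.
The bore is uniform, so the speed at the crest is the same v. Bernoulli surface→crest: P_atm = P_top + ½ρv² + ρg·h_top.
P_top = 100400 − ½·734·5.44² − 734·9.8·3.38 = 65200 Pa.

65.2 kPa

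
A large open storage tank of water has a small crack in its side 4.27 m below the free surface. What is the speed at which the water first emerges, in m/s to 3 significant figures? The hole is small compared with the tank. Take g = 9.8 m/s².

Bernoulli from surface to hole (P equal, v_surface ≈ 0): v = √(2gh) = √(2×9.8×4.27) = 9.15 m/s.

v ≈ 9.15 m/s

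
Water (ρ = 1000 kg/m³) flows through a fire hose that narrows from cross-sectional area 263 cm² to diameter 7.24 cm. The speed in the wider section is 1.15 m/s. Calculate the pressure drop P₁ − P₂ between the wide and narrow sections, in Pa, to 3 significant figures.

The volume flow rate is constant, so v₂ = (A₁/A₂)v₁ = (263/41.2)·1.15 = 7.35 m/s.
With no height change, Bernoulli's equation is P₁ + ½ρv₁² = P₂ + ½ρv₂².
P₁ − P₂ = ½·1000·(7.35² − 1.15²) = ½·1000·52.7 = 26300 Pa.

ΔP ≈ 26300 Pa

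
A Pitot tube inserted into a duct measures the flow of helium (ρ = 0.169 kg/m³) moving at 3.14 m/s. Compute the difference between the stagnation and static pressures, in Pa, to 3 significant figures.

ΔP ≈ 0.833 Pa

The dynamic pressure equals the rise in static pressure at the stagnation point: ΔP = ½ρv².
ΔP = ½·0.169·3.14² = 0.833 Pa.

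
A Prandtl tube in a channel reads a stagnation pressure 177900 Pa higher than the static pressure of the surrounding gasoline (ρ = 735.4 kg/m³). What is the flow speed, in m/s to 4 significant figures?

The dynamic pressure equals the rise in static pressure at the stagnation point: ΔP = ½ρv².
v = √(2ΔP/ρ) = √(2·177900/735.4) = 22.00 m/s.

22.00 m/s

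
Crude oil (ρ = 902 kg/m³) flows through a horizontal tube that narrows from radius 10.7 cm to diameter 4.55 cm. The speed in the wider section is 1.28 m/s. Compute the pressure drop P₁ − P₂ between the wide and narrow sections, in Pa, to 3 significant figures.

ΔP ≈ 361000 Pa

Mass conservation (A₁v₁ = A₂v₂) gives v₂ = 1.28 × 360/16.3 = 28.3 m/s.
Along the horizontal streamline, P + ½ρv² is constant.
P₁ − P₂ = ½·902·(28.3² − 1.28²) = ½·902·800 = 361000 Pa.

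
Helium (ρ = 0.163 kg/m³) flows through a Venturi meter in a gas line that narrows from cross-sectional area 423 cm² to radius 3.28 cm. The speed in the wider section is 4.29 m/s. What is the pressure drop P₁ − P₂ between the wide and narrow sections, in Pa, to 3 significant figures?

By continuity, v₂ = v₁·A₁/A₂ = 4.29·(423/33.8) = 53.7 m/s.
With no height change, Bernoulli's equation is P₁ + ½ρv₁² = P₂ + ½ρv₂².
P₁ − P₂ = ½·0.163·(53.7² − 4.29²) = ½·0.163·2860 = 233 Pa.

ΔP ≈ 233 Pa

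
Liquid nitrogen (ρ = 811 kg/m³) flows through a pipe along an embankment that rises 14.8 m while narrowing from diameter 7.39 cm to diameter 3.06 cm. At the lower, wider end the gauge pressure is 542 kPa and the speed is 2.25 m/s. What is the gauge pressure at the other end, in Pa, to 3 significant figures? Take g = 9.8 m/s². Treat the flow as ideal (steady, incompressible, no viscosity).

Continuity gives A₁v₁ = A₂v₂, so v₂ = (42.9 cm²)/(7.35 cm²) × 2.25 m/s = 13.1 m/s.
Applying Bernoulli between the two ends and solving for P₂: P₂ = P₁ + ½ρ(v₁² − v₂²) − ρgΔh.
P₂ = 542000 + ½·811·(2.25² − 13.1²) − 811·9.8·(+14.8) = 542000 + (-67800) − (118000) = 357000 Pa.

P₂ ≈ 357000 Pa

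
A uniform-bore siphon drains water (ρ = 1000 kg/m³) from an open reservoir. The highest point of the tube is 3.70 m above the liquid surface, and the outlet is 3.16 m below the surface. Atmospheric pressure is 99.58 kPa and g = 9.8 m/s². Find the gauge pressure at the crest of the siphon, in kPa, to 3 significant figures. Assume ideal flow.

-67.2 kPa

The outlet speed comes from Torricelli: v = √(2g·3.16) = 7.87 m/s.
The bore is uniform, so the speed at the crest is the same v. Bernoulli surface→crest: P_atm = P_top + ½ρv² + ρg·h_top.
P_top = 99580 − ½·1000·7.87² − 1000·9.8·3.70 = 32400 Pa. So P_gauge = P_top − P_atm = -67200 Pa.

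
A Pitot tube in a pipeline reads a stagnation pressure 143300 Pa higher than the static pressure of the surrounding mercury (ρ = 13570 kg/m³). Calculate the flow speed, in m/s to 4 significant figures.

At the stagnation point the flow is brought to rest, so Bernoulli gives P_stag − P_static = ½ρv².
v = √(2ΔP/ρ) = √(2·143300/13570) = 4.596 m/s.

4.596 m/s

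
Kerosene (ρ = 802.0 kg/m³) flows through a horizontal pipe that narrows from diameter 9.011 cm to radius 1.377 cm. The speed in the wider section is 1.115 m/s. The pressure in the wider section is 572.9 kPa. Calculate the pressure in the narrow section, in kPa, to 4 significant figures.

516.3 kPa

Continuity gives A₁v₁ = A₂v₂, so v₂ = (63.77 cm²)/(5.957 cm²) × 1.115 m/s = 11.94 m/s.
Along the horizontal streamline, P + ½ρv² is constant.
P₂ = P₁ − ½ρ(v₂² − v₁²) = 572900 − ½·802.0·(11.94² − 1.115²) = 572900 − 56640 = 516300 Pa.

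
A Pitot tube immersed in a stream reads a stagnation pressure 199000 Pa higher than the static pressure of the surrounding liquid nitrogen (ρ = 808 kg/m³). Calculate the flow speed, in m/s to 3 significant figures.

At the stagnation point the flow is brought to rest, so Bernoulli gives P_stag − P_static = ½ρv².
v = √(2ΔP/ρ) = √(2·199000/808) = 22.2 m/s.

v ≈ 22.2 m/s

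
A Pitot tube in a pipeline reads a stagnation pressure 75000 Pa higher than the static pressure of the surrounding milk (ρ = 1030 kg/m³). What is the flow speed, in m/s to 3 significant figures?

v = 12.1 m/s

At the stagnation point the flow is brought to rest, so Bernoulli gives P_stag − P_static = ½ρv².
v = √(2ΔP/ρ) = √(2·75000/1030) = 12.1 m/s.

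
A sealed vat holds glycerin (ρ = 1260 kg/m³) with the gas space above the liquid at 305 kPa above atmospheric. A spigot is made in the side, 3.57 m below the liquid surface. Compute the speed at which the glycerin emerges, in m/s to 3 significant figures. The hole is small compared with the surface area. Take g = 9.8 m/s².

Take point 1 at the surface (v₁ ≈ 0) and point 2 at the hole (at atmospheric pressure). Bernoulli: P₁ + ρg h = P_atm + ½ρv₂².
With P₁ − P_atm = 305000 Pa, v₂ = √(2gh + 2ΔP/ρ) = √(2·9.8·3.57 + 2·305000/1260) = 23.5 m/s.

v ≈ 23.5 m/s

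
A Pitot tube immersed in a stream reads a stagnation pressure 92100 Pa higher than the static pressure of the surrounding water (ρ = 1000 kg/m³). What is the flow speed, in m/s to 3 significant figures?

At the stagnation point the flow is brought to rest, so Bernoulli gives P_stag − P_static = ½ρv².
v = √(2ΔP/ρ) = √(2·92100/1000) = 13.6 m/s.

v = 13.6 m/s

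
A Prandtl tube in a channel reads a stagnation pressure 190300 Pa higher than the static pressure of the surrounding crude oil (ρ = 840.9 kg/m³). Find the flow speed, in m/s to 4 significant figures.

21.27 m/s

The dynamic pressure equals the rise in static pressure at the stagnation point: ΔP = ½ρv².
v = √(2ΔP/ρ) = √(2·190300/840.9) = 21.27 m/s.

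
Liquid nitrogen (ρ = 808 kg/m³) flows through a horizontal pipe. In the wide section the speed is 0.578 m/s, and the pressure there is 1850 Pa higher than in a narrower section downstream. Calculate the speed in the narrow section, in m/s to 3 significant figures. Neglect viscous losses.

2.22 m/s

With h₁ = h₂, rearranging Bernoulli gives v₂ = √(v₁² + 2ΔP/ρ).
v₂ = √(0.578² + 2·1850/808) = √(0.334 + 4.58) = 2.22 m/s.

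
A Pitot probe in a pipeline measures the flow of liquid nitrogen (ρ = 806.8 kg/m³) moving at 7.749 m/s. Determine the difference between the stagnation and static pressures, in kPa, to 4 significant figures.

The dynamic pressure equals the rise in static pressure at the stagnation point: ΔP = ½ρv².
ΔP = ½·806.8·7.749² = 24220 Pa.

ΔP ≈ 24.22 kPa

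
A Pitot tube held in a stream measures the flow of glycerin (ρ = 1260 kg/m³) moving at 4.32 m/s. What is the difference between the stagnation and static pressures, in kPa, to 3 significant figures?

At the stagnation point the flow is brought to rest, so Bernoulli gives P_stag − P_static = ½ρv².
ΔP = ½·1260·4.32² = 11800 Pa.

ΔP ≈ 11.8 kPa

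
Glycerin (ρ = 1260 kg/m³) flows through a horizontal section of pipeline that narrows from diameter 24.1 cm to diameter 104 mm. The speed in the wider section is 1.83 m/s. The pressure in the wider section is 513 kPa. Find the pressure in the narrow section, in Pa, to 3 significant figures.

P₂ ≈ 454000 Pa

Mass conservation (A₁v₁ = A₂v₂) gives v₂ = 1.83 × 456/84.9 = 9.83 m/s.
Bernoulli (h₁ = h₂): P₁ − P₂ = ½ρ(v₂² − v₁²).
P₂ = P₁ − ½ρ(v₂² − v₁²) = 513000 − ½·1260·(9.83² − 1.83²) = 513000 − 58700 = 454000 Pa.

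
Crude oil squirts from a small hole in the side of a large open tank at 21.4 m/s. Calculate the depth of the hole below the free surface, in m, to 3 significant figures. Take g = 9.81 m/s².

h ≈ 23.3 m

Inverting v = √(2gh) gives h = v² / 2g.
h = 21.4²/(2·9.81) = 458/19.62 = 23.3 m.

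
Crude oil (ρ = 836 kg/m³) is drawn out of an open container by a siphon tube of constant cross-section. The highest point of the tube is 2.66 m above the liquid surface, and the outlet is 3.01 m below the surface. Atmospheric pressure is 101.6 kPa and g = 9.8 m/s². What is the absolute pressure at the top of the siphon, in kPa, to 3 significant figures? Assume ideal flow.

55.1 kPa

Bernoulli surface→outlet gives ½v² = g·h_out, so v = √(2·9.8·3.01) = 7.68 m/s.
The bore is uniform, so the speed at the crest is the same v. Bernoulli surface→crest: P_atm = P_top + ½ρv² + ρg·h_top.
P_top = 101600 − ½·836·7.68² − 836·9.8·2.66 = 55100 Pa.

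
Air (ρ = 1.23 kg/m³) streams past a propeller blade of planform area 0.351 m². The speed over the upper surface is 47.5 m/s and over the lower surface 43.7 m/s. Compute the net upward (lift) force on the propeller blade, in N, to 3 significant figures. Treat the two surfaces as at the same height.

74.8 N

With equal heights on the two surfaces, Bernoulli gives P_lower − P_upper = ½ρ(v_upper² − v_lower²).
ΔP = ½·1.23·(47.5² − 43.7²) = 213 Pa.
Lift = ΔP · A = 213 × 0.351 = 74.8 N.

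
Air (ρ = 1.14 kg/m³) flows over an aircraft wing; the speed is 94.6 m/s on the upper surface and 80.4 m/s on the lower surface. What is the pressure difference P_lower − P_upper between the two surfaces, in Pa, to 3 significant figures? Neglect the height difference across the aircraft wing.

Bernoulli (same height): P_lower − P_upper = ½ρ(v_upper² − v_lower²).
ΔP = ½·1.14·(94.6² − 80.4²) = 1420 Pa.

ΔP ≈ 1420 Pa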